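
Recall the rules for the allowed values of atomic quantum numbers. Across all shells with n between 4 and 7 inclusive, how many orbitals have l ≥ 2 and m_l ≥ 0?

Treat each shell separately and count matching orbitals:
n=4 → 7; n=5 → 12; n=6 → 18; n=7 → 25.
Total orbitals: 7 + 12 + 18 + 25 = 62.

62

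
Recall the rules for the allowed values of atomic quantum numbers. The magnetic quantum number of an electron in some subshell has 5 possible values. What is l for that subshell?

l = 2 (d)

m_l ranges over 2l+1 integers, so 2l+1 = 5 ⇒ l = 2.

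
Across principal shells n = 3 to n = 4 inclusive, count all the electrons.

50

Shell n has n² orbitals: 3²=9 + 4²=16 = 25 orbitals.
Two spin states per orbital: 2 × 25 = 50 electrons.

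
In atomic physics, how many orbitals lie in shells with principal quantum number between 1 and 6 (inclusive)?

Shell n has n² orbitals: 1²=1 + 2²=4 + 3²=9 + 4²=16 + 5²=25 + 6²=36 = 91 orbitals.

91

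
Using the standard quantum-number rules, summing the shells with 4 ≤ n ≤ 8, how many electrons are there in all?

380

Shell n has n² orbitals: 4²=16 + 5²=25 + 6²=36 + 7²=49 + 8²=64 = 190 orbitals.
Two spin states per orbital: 2 × 190 = 380 electrons.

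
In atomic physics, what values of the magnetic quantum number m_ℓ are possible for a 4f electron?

The 4f subshell has ℓ = 3, and m_ℓ takes every integer from −ℓ to +ℓ. With ℓ = 3 that gives the 7 values -3, -2, -1, 0, 1, 2, 3.

-3, -2, -1, 0, 1, 2, 3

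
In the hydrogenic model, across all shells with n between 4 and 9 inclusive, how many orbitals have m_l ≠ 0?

232

Treat each shell separately and count matching orbitals:
n=4 → 12; n=5 → 20; n=6 → 30; n=7 → 42; n=8 → 56; n=9 → 72.
Total orbitals: 12 + 20 + 30 + 42 + 56 + 72 = 232.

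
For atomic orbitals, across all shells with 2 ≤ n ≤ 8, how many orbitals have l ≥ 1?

Count contributing orbitals for each principal shell:
n=2 → 3; n=3 → 8; n=4 → 15; n=5 → 24; n=6 → 35; n=7 → 48; n=8 → 63.
Total orbitals: 3 + 8 + 15 + 24 + 35 + 48 + 63 = 196.

196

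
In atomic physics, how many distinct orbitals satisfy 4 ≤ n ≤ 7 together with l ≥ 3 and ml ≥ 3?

20

Treat each shell separately and count matching orbitals:
n=4 → 1; n=5 → 3; n=6 → 6; n=7 → 10.
Total orbitals: 1 + 3 + 6 + 10 = 20.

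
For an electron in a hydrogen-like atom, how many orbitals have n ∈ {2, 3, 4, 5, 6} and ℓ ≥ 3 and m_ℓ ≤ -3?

10

Count contributing orbitals for each principal shell:
n=4 → 1; n=5 → 3; n=6 → 6.
Total orbitals: 1 + 3 + 6 = 10.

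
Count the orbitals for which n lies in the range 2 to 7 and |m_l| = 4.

Work shell by shell — for each n, count the (l, m_l) pairs that satisfy |m_l| = 4:
n=5 → 2; n=6 → 4; n=7 → 6.
Total orbitals: 2 + 4 + 6 = 12.

12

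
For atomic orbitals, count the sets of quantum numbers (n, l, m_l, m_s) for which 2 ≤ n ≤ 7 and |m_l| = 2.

60

Treat each shell separately and count matching orbitals:
n=3 → 2; n=4 → 4; n=5 → 6; n=6 → 8; n=7 → 10.
Orbitals: 2 + 4 + 6 + 8 + 10 = 30. Including both spin states (m_s = ±1/2) gives 2 × 30 = 60 states.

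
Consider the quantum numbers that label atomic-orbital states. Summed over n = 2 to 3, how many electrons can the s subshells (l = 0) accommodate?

4

An s subshell (l = 0) exists for every n ≥ 1, so shells n = 2, 3 each contribute one — 2 subshells.
Since each s subshell holds 2(2·0+1) = 2 electrons, the total is 2 × 2 = 4.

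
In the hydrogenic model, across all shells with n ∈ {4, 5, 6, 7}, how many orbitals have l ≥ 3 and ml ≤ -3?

Go shell by shell, enumerating (l, ml) with l ≥ 3 and ml ≤ -3:
n=4 → 1; n=5 → 3; n=6 → 6; n=7 → 10.
Total orbitals: 1 + 3 + 6 + 10 = 20.

20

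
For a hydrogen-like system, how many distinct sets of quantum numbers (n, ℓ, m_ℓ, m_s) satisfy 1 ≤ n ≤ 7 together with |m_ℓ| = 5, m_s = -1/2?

6

For each n in the range, tally the orbitals obeying |m_ℓ| = 5:
n=6 → 2; n=7 → 4.
Orbitals: 2 + 4 = 6. With m_s fixed to -1/2 there is one state per orbital, so 6 states.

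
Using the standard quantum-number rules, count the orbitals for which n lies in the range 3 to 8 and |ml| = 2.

42

For each n in the range, tally the orbitals obeying |ml| = 2:
n=3 → 2; n=4 → 4; n=5 → 6; n=6 → 8; n=7 → 10; n=8 → 12.
Total orbitals: 2 + 4 + 6 + 8 + 10 + 12 = 42.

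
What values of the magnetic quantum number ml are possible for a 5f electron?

The 5f subshell has l = 3, and ml takes every integer from −l to +l. With l = 3 that gives the 7 values -3, -2, -1, 0, 1, 2, 3.

-3, -2, -1, 0, 1, 2, 3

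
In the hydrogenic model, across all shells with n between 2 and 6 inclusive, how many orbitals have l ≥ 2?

70

For each n in the range, tally the orbitals obeying l ≥ 2:
n=3 → 5; n=4 → 12; n=5 → 21; n=6 → 32.
Total orbitals: 5 + 12 + 21 + 32 = 70.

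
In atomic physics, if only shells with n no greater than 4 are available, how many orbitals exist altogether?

30

Total orbitals = 1² + 2² + 3² + 4² = 30.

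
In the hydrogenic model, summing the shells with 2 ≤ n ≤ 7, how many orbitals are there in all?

Shell n has n² orbitals: 2²=4 + 3²=9 + 4²=16 + 5²=25 + 6²=36 + 7²=49 = 139 orbitals.

139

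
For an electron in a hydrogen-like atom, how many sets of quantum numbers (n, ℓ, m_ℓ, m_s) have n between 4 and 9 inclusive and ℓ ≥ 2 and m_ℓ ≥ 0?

274

Count contributing orbitals for each principal shell:
n=4 → 7; n=5 → 12; n=6 → 18; n=7 → 25; n=8 → 33; n=9 → 42.
Orbitals: 7 + 12 + 18 + 25 + 33 + 42 = 137. Including both spin states (m_s = ±1/2) gives 2 × 137 = 274 states.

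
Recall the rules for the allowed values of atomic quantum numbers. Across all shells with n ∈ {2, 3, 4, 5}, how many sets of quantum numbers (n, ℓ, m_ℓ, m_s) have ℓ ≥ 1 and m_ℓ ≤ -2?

Treat each shell separately and count matching orbitals:
n=3 → 1; n=4 → 3; n=5 → 6.
Orbitals: 1 + 3 + 6 = 10. Including both spin states (m_s = ±1/2) gives 2 × 10 = 20 states.

20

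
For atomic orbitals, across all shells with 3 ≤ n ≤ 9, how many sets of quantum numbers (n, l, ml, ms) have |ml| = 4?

60

Per-shell orbital counts meeting the constraint:
n=5 → 2; n=6 → 4; n=7 → 6; n=8 → 8; n=9 → 10.
Orbitals: 2 + 4 + 6 + 8 + 10 = 30. Including both spin states (ms = ±1/2) gives 2 × 30 = 60 states.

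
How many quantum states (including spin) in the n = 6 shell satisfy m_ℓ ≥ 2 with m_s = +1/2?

10

The n = 6 shell has ℓ = 0 through 5; check each.
Contributions: ℓ=2 → 1; ℓ=3 → 2; ℓ=4 → 3; ℓ=5 → 4.
Orbitals: 1 + 2 + 3 + 4 = 10. With m_s fixed to a single value there is one state per orbital, giving 10 states.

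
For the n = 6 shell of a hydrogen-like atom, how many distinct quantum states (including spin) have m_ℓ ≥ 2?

20

Go through ℓ = 0, …, 5 (the values permitted for n = 6).
The (ℓ, m_ℓ) pairs meeting m_ℓ ≥ 2 give: ℓ=2 → 1; ℓ=3 → 2; ℓ=4 → 3; ℓ=5 → 4.
Orbitals: 1 + 2 + 3 + 4 = 10. Each orbital carries two spin states, so 10 × 2 = 20 states.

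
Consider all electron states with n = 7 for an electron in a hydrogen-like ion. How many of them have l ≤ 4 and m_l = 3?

The n = 7 shell has l = 0 through 6; check each.
The (l, m_l) pairs meeting l ≤ 4 and m_l = 3 give: l=3 → 1; l=4 → 1.
Orbitals: 1 + 1 = 2. Each orbital carries two spin states, so 2 × 2 = 4 states.

4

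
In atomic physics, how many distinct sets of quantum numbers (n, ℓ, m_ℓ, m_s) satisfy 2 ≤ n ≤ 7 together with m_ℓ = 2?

Count contributing orbitals for each principal shell:
n=3 → 1; n=4 → 2; n=5 → 3; n=6 → 4; n=7 → 5.
Orbitals: 1 + 2 + 3 + 4 + 5 = 15. Including both spin states (m_s = ±1/2) gives 2 × 15 = 30 states.

30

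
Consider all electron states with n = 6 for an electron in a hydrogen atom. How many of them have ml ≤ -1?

30

Contributions: l=1 → 1; l=2 → 2; l=3 → 3; l=4 → 4; l=5 → 5.
Orbitals: 1 + 2 + 3 + 4 + 5 = 15. Each orbital carries two spin states, so 15 × 2 = 30 states.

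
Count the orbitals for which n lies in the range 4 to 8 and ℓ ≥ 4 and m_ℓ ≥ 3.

Per-shell orbital counts meeting the constraint:
n=5 → 2; n=6 → 5; n=7 → 9; n=8 → 14.
Total orbitals: 2 + 5 + 9 + 14 = 30.

30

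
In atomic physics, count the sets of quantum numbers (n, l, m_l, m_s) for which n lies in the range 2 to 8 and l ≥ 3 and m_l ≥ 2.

Per-shell orbital counts meeting the constraint:
n=4 → 2; n=5 → 5; n=6 → 9; n=7 → 14; n=8 → 20.
Orbitals: 2 + 5 + 9 + 14 + 20 = 50. Including both spin states (m_s = ±1/2) gives 2 × 50 = 100 states.

100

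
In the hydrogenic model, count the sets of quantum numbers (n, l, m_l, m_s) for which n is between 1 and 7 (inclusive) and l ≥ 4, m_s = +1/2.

62

For each n in the range, tally the orbitals obeying l ≥ 4:
n=5 → 9; n=6 → 20; n=7 → 33.
Orbitals: 9 + 20 + 33 = 62. With m_s fixed to +1/2 there is one state per orbital, so 62 states.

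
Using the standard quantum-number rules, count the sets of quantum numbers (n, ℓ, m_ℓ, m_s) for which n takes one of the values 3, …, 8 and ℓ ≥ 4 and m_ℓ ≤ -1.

Per-shell orbital counts meeting the constraint:
n=5 → 4; n=6 → 9; n=7 → 15; n=8 → 22.
Orbitals: 4 + 9 + 15 + 22 = 50. Including both spin states (m_s = ±1/2) gives 2 × 50 = 100 states.

100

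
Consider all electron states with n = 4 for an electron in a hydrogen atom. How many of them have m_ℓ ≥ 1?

12

Orbitals with m_ℓ ≥ 1, by ℓ: ℓ=1 → 1; ℓ=2 → 2; ℓ=3 → 3.
Orbitals: 1 + 2 + 3 = 6. Each orbital carries two spin states, so 6 × 2 = 12 states.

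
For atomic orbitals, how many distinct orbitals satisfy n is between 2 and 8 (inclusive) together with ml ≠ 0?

168

For each n in the range, tally the orbitals obeying ml ≠ 0:
n=2 → 2; n=3 → 6; n=4 → 12; n=5 → 20; n=6 → 30; n=7 → 42; n=8 → 56.
Total orbitals: 2 + 6 + 12 + 20 + 30 + 42 + 56 = 168.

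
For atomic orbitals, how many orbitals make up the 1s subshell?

1

A subshell has 2l+1 orbitals; with l = 0, that's 1.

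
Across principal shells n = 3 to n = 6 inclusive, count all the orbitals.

86

Shell n has n² orbitals: 3²=9 + 4²=16 + 5²=25 + 6²=36 = 86 orbitals.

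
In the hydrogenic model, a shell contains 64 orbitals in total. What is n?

n² = 64 ⇒ n = 8.

n = 8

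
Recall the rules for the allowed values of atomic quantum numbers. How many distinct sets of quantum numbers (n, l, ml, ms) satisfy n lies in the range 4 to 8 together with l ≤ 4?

Per-shell orbital counts meeting the constraint:
n=4 → 16; n=5 → 25; n=6 → 25; n=7 → 25; n=8 → 25.
Orbitals: 16 + 25 + 25 + 25 + 25 = 116. Including both spin states (ms = ±1/2) gives 2 × 116 = 232 states.

232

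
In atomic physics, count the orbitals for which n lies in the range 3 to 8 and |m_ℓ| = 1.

54

Count contributing orbitals for each principal shell:
n=3 → 4; n=4 → 6; n=5 → 8; n=6 → 10; n=7 → 12; n=8 → 14.
Total orbitals: 4 + 6 + 8 + 10 + 12 + 14 = 54.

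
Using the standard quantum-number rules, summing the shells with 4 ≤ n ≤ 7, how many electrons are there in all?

252

Shell n has n² orbitals: 4²=16 + 5²=25 + 6²=36 + 7²=49 = 126 orbitals.
Two spin states per orbital: 2 × 126 = 252 electrons.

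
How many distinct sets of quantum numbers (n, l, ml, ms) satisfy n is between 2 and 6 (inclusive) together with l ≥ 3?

Treat each shell separately and count matching orbitals:
n=4 → 7; n=5 → 16; n=6 → 27.
Orbitals: 7 + 16 + 27 = 50. Including both spin states (ms = ±1/2) gives 2 × 50 = 100 states.

100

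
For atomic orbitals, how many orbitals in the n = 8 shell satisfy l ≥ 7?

Go through l = 0, …, 7 (the values permitted for n = 8).
Per l-value: l=7 → 15.
Total orbitals: 15.

15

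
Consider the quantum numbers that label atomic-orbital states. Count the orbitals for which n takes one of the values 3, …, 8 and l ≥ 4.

Per-shell orbital counts meeting the constraint:
n=5 → 9; n=6 → 20; n=7 → 33; n=8 → 48.
Total orbitals: 9 + 20 + 33 + 48 = 110.

110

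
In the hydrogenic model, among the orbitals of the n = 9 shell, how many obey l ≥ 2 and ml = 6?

3

The n = 9 shell has l = 0 through 8; check each.
Per l-value: l=6 → 1; l=7 → 1; l=8 → 1.
Total orbitals: 1 + 1 + 1 = 3.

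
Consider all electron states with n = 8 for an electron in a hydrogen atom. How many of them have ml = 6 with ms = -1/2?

2

Contributions: l=6 → 1; l=7 → 1.
Orbitals: 1 + 1 = 2. With ms fixed to a single value there is one state per orbital, giving 2 states.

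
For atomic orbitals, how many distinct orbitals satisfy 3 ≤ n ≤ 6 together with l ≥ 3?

Go shell by shell, enumerating (l, m_l) with l ≥ 3:
n=4 → 7; n=5 → 16; n=6 → 27.
Total orbitals: 7 + 16 + 27 = 50.

50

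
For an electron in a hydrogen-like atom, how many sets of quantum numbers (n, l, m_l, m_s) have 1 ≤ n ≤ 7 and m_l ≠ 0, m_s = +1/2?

For each n in the range, tally the orbitals obeying m_l ≠ 0:
n=2 → 2; n=3 → 6; n=4 → 12; n=5 → 20; n=6 → 30; n=7 → 42.
Orbitals: 2 + 6 + 12 + 20 + 30 + 42 = 112. With m_s fixed to +1/2 there is one state per orbital, so 112 states.

112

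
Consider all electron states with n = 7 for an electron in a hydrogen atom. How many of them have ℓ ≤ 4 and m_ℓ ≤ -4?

2

For n = 7, ℓ ranges over 0 … 6.
Orbitals with ℓ ≤ 4 and m_ℓ ≤ -4, by ℓ: ℓ=4 → 1.
Orbitals: 1. Each orbital carries two spin states, so 1 × 2 = 2 states.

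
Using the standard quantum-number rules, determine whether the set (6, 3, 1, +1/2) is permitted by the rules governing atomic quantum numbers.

Yes

n = 6 is a positive integer. l = 3 satisfies 0 ≤ l ≤ n−1 = 5. ml = 1 lies in the range −l … +l (here −3 … 3). ms = +1/2 is one of ±1/2.
All four constraints are satisfied.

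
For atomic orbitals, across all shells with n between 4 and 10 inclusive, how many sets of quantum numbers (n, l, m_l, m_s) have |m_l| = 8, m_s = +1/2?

Treat each shell separately and count matching orbitals:
n=9 → 2; n=10 → 4.
Orbitals: 2 + 4 = 6. With m_s fixed to +1/2 there is one state per orbital, so 6 states.

6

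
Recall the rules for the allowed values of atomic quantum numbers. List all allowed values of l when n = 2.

l is an integer with 0 ≤ l ≤ n−1, so for n = 2: l = 0, 1.

0, 1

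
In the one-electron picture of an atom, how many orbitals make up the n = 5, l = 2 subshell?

A subshell has 2l+1 orbitals; with l = 2, that's 5.

5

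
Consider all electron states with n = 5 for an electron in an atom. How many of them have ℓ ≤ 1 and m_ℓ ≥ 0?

Contributions: ℓ=0 → 1; ℓ=1 → 2.
Orbitals: 1 + 2 = 3. Each orbital carries two spin states, so 3 × 2 = 6 states.

6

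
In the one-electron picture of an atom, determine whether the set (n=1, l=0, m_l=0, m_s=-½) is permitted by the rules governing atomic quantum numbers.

Allowed

n = 1 is a positive integer. l = 0 satisfies 0 ≤ l ≤ n−1 = 0. m_l = 0 lies in the range −l … +l (here 0). m_s = -1/2 is one of ±1/2.
All four constraints are satisfied.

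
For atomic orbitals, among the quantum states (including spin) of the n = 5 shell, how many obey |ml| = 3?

8

For n = 5, l ranges over 0 … 4.
Contributions: l=3 → 2; l=4 → 2.
Orbitals: 2 + 2 = 4. Each orbital carries two spin states, so 4 × 2 = 8 states.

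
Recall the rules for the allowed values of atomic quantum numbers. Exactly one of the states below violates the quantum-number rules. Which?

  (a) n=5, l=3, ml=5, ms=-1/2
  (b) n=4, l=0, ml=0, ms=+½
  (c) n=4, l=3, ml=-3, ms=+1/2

(a) has |ml| = 5 > l = 3, violating −l ≤ ml ≤ l.
The remaining sets (b), (c) satisfy all four rules.

(a)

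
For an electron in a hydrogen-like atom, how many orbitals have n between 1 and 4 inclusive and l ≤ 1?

Count contributing orbitals for each principal shell:
n=1 → 1; n=2 → 4; n=3 → 4; n=4 → 4.
Total orbitals: 1 + 4 + 4 + 4 = 13.

13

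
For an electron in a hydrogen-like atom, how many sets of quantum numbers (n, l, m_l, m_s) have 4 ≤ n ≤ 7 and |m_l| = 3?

Work shell by shell — for each n, count the (l, m_l) pairs that satisfy |m_l| = 3:
n=4 → 2; n=5 → 4; n=6 → 6; n=7 → 8.
Orbitals: 2 + 4 + 6 + 8 = 20. Including both spin states (m_s = ±1/2) gives 2 × 20 = 40 states.

40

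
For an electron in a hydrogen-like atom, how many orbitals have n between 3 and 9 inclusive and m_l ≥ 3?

Count contributing orbitals for each principal shell:
n=4 → 1; n=5 → 3; n=6 → 6; n=7 → 10; n=8 → 15; n=9 → 21.
Total orbitals: 1 + 3 + 6 + 10 + 15 + 21 = 56.

56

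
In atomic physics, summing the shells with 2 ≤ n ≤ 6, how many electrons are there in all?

180

Shell n has n² orbitals: 2²=4 + 3²=9 + 4²=16 + 5²=25 + 6²=36 = 90 orbitals.
Two spin states per orbital: 2 × 90 = 180 electrons.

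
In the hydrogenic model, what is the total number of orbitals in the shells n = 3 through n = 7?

135

Shell n has n² orbitals: 3²=9 + 4²=16 + 5²=25 + 6²=36 + 7²=49 = 135 orbitals.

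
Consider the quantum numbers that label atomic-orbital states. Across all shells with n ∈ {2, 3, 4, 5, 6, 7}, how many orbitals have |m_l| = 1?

Per-shell orbital counts meeting the constraint:
n=2 → 2; n=3 → 4; n=4 → 6; n=5 → 8; n=6 → 10; n=7 → 12.
Total orbitals: 2 + 4 + 6 + 8 + 10 + 12 = 42.

42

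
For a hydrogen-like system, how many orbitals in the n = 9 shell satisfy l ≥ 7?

32

The n = 9 shell has l = 0 through 8; check each.
The (l, m_l) pairs meeting l ≥ 7 give: l=7 → 15; l=8 → 17.
Total orbitals: 15 + 17 = 32.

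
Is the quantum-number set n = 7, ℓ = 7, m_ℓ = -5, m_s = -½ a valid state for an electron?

The orbital quantum number must satisfy 0 ≤ ℓ ≤ n−1. With n = 7 the allowed ℓ values are 0, 1, 2, 3, 4, 5, 6, so ℓ = 7 is out of range.

Invalid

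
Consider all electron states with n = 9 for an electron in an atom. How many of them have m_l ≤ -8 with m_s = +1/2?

1

The (l, m_l) pairs meeting m_l ≤ -8 give: l=8 → 1.
Orbitals: 1. With m_s fixed to a single value there is one state per orbital, giving 1 state.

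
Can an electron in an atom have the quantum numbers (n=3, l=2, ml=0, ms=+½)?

Yes

n = 3 is a positive integer. l = 2 satisfies 0 ≤ l ≤ n−1 = 2. ml = 0 lies in the range −l … +l (here −2 … 2). ms = +1/2 is one of ±1/2.
All four constraints are satisfied.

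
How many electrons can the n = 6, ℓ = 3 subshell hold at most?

14

A subshell with ℓ = 3 has 2ℓ+1 = 7 orbitals, each holding 2 electrons (spin ±1/2), so 7 × 2 = 14.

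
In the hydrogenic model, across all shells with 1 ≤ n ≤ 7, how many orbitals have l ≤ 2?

50

Per-shell orbital counts meeting the constraint:
n=1 → 1; n=2 → 4; n=3 → 9; n=4 → 9; n=5 → 9; n=6 → 9; n=7 → 9.
Total orbitals: 1 + 4 + 9 + 9 + 9 + 9 + 9 = 50.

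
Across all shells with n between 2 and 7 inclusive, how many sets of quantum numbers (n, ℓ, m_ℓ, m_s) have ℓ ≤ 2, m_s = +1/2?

Per-shell orbital counts meeting the constraint:
n=2 → 4; n=3 → 9; n=4 → 9; n=5 → 9; n=6 → 9; n=7 → 9.
Orbitals: 4 + 9 + 9 + 9 + 9 + 9 = 49. With m_s fixed to +1/2 there is one state per orbital, so 49 states.

49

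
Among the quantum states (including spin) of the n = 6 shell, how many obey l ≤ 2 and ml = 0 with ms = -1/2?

With n = 6 the allowed l are 0, 1, …, 5.
Per l-value: l=0 → 1; l=1 → 1; l=2 → 1.
Orbitals: 1 + 1 + 1 = 3. With ms fixed to a single value there is one state per orbital, giving 3 states.

3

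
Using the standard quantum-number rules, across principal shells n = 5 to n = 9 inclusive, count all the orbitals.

Shell n has n² orbitals: 5²=25 + 6²=36 + 7²=49 + 8²=64 + 9²=81 = 255 orbitals.

255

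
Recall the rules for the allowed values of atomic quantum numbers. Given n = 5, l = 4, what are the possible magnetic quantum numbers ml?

ml takes every integer from −l to +l. With l = 4 that gives the 9 values -4, -3, -2, -1, 0, 1, 2, 3, 4.

-4, -3, -2, -1, 0, 1, 2, 3, 4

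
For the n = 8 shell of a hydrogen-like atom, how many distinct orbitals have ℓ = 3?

Go through ℓ = 0, …, 7 (the values permitted for n = 8).
The (ℓ, m_ℓ) pairs meeting ℓ = 3 give: ℓ=3 → 7.
Total orbitals: 7.

7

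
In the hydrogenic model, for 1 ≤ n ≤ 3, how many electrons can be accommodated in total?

28

Total orbitals = 1² + 2² + 3² = 14. Doubling for spin gives 28 electrons.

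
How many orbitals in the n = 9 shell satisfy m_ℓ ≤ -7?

For n = 9, ℓ ranges over 0 … 8.
The (ℓ, m_ℓ) pairs meeting m_ℓ ≤ -7 give: ℓ=7 → 1; ℓ=8 → 2.
Total orbitals: 1 + 2 = 3.

3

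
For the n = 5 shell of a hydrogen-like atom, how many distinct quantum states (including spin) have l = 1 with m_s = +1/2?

For n = 5, l ranges over 0 … 4.
Per l-value: l=1 → 3.
Orbitals: 3. With m_s fixed to a single value there is one state per orbital, giving 3 states.

3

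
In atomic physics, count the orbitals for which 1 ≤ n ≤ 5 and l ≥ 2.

Per-shell orbital counts meeting the constraint:
n=3 → 5; n=4 → 12; n=5 → 21.
Total orbitals: 5 + 12 + 21 = 38.

38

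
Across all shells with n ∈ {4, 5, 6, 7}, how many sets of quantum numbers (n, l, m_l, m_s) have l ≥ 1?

244

Count contributing orbitals for each principal shell:
n=4 → 15; n=5 → 24; n=6 → 35; n=7 → 48.
Orbitals: 15 + 24 + 35 + 48 = 122. Including both spin states (m_s = ±1/2) gives 2 × 122 = 244 states.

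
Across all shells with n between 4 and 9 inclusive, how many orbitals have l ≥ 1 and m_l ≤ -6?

Work shell by shell — for each n, count the (l, m_l) pairs that satisfy l ≥ 1 and m_l ≤ -6:
n=7 → 1; n=8 → 3; n=9 → 6.
Total orbitals: 1 + 3 + 6 = 10.

10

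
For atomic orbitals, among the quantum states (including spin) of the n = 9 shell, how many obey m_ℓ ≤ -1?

With n = 9 the allowed ℓ are 0, 1, …, 8.
Per ℓ-value: ℓ=1 → 1; ℓ=2 → 2; ℓ=3 → 3; ℓ=4 → 4; ℓ=5 → 5; ℓ=6 → 6; ℓ=7 → 7; ℓ=8 → 8.
Orbitals: 1 + 2 + 3 + 4 + 5 + 6 + 7 + 8 = 36. Each orbital carries two spin states, so 36 × 2 = 72 states.

72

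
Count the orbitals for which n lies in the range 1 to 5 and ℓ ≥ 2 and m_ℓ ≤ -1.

16

Per-shell orbital counts meeting the constraint:
n=3 → 2; n=4 → 5; n=5 → 9.
Total orbitals: 2 + 5 + 9 = 16.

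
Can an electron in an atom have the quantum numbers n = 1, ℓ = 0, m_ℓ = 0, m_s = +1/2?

Allowed

n = 1 is a positive integer. ℓ = 0 satisfies 0 ≤ ℓ ≤ n−1 = 0. m_ℓ = 0 lies in the range −ℓ … +ℓ (here 0). m_s = +1/2 is one of ±1/2.
All four constraints are satisfied.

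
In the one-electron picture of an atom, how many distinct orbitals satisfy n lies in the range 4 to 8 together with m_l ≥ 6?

Go shell by shell, enumerating (l, m_l) with m_l ≥ 6:
n=7 → 1; n=8 → 3.
Total orbitals: 1 + 3 = 4.

4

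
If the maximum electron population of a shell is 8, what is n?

n = 2

2n² = 8 ⇒ n² = 4 ⇒ n = 2.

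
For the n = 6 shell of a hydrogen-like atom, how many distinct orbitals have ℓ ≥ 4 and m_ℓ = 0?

Go through ℓ = 0, …, 5 (the values permitted for n = 6).
Contributions: ℓ=4 → 1; ℓ=5 → 1.
Total orbitals: 1 + 1 = 2.

2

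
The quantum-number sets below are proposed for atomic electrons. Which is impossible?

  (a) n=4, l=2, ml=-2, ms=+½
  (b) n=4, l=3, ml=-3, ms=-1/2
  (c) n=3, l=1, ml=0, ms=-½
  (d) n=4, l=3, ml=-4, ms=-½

(d)

(d) has |ml| = 4 > l = 3, violating −l ≤ ml ≤ l.
The remaining sets (a), (b), (c) satisfy all four rules.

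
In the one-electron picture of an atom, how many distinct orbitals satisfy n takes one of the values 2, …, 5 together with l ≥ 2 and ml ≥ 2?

Go shell by shell, enumerating (l, ml) with l ≥ 2 and ml ≥ 2:
n=3 → 1; n=4 → 3; n=5 → 6.
Total orbitals: 1 + 3 + 6 = 10.

10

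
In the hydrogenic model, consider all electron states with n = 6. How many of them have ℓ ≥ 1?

Go through ℓ = 0, …, 5 (the values permitted for n = 6).
Contributions: ℓ=1 → 3; ℓ=2 → 5; ℓ=3 → 7; ℓ=4 → 9; ℓ=5 → 11.
Orbitals: 3 + 5 + 7 + 9 + 11 = 35. Each orbital carries two spin states, so 35 × 2 = 70 states.

70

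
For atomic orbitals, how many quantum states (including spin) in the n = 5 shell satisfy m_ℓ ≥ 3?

With n = 5 the allowed ℓ are 0, 1, …, 4.
Per ℓ-value: ℓ=3 → 1; ℓ=4 → 2.
Orbitals: 1 + 2 = 3. Each orbital carries two spin states, so 3 × 2 = 6 states.

6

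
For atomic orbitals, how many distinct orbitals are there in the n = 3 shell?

The n = 3 shell contains n² = 3² = 9 orbitals.

9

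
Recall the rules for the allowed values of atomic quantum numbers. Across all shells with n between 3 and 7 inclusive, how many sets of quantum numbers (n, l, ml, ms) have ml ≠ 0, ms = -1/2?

Treat each shell separately and count matching orbitals:
n=3 → 6; n=4 → 12; n=5 → 20; n=6 → 30; n=7 → 42.
Orbitals: 6 + 12 + 20 + 30 + 42 = 110. With ms fixed to -1/2 there is one state per orbital, so 110 states.

110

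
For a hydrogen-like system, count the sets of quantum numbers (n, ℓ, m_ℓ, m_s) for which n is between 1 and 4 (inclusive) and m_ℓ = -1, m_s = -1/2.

6

Per-shell orbital counts meeting the constraint:
n=2 → 1; n=3 → 2; n=4 → 3.
Orbitals: 1 + 2 + 3 = 6. With m_s fixed to -1/2 there is one state per orbital, so 6 states.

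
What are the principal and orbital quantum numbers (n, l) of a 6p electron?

n = 6, l = 1

The leading integer gives n = 6; the letter 'p' means l = 1.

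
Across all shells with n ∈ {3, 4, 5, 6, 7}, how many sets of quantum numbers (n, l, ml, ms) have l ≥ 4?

124

Go shell by shell, enumerating (l, ml) with l ≥ 4:
n=5 → 9; n=6 → 20; n=7 → 33.
Orbitals: 9 + 20 + 33 = 62. Including both spin states (ms = ±1/2) gives 2 × 62 = 124 states.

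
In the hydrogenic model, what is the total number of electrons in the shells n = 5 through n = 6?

122

Shell n has n² orbitals: 5²=25 + 6²=36 = 61 orbitals.
Two spin states per orbital: 2 × 61 = 122 electrons.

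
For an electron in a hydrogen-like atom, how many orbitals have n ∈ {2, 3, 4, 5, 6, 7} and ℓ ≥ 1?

133

Count contributing orbitals for each principal shell:
n=2 → 3; n=3 → 8; n=4 → 15; n=5 → 24; n=6 → 35; n=7 → 48.
Total orbitals: 3 + 8 + 15 + 24 + 35 + 48 = 133.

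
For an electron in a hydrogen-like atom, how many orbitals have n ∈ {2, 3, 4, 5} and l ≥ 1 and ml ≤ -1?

Go shell by shell, enumerating (l, ml) with l ≥ 1 and ml ≤ -1:
n=2 → 1; n=3 → 3; n=4 → 6; n=5 → 10.
Total orbitals: 1 + 3 + 6 + 10 = 20.

20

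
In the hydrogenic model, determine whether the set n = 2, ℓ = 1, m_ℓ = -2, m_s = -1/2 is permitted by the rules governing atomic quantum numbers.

The magnetic quantum number must satisfy −ℓ ≤ m_ℓ ≤ ℓ. With ℓ = 1, m_ℓ can only be -1, 0, 1, so m_ℓ = -2 is forbidden.

No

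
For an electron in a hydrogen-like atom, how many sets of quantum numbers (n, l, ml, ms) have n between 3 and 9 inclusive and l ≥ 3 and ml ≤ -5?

Work shell by shell — for each n, count the (l, ml) pairs that satisfy l ≥ 3 and ml ≤ -5:
n=6 → 1; n=7 → 3; n=8 → 6; n=9 → 10.
Orbitals: 1 + 3 + 6 + 10 = 20. Including both spin states (ms = ±1/2) gives 2 × 20 = 40 states.

40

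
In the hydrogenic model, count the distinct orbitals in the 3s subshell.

1

A subshell has 2l+1 orbitals; with l = 0, that's 1.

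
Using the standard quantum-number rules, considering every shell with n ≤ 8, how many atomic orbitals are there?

204

Total orbitals = 1² + 2² + 3² + 4² + 5² + 6² + 7² + 8² = 204.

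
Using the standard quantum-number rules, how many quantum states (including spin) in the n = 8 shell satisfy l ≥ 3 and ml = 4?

8

For n = 8, l ranges over 0 … 7.
The (l, ml) pairs meeting l ≥ 3 and ml = 4 give: l=4 → 1; l=5 → 1; l=6 → 1; l=7 → 1.
Orbitals: 1 + 1 + 1 + 1 = 4. Each orbital carries two spin states, so 4 × 2 = 8 states.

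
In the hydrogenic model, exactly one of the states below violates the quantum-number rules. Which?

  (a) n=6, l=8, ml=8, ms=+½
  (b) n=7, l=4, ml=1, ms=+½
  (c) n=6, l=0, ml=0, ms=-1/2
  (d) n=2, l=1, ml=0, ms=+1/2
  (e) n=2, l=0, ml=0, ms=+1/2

(a) has l = 8 ≥ n = 6, violating 0 ≤ l ≤ n−1.
The remaining sets (b), (c), (d), (e) satisfy all four rules.

(a)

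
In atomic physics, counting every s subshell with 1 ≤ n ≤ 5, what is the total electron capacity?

10

An s subshell (ℓ = 0) exists for every n ≥ 1, so shells n = 1, 2, 3, 4, 5 each contribute one — 5 subshells.
Since each s subshell holds 2(2·0+1) = 2 electrons, the total is 5 × 2 = 10.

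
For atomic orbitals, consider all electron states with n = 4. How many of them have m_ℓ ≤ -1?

12

Orbitals with m_ℓ ≤ -1, by ℓ: ℓ=1 → 1; ℓ=2 → 2; ℓ=3 → 3.
Orbitals: 1 + 2 + 3 = 6. Each orbital carries two spin states, so 6 × 2 = 12 states.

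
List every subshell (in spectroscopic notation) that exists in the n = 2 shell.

2s, 2p

For n = 2, ℓ runs from 0 to 1. In spectroscopic notation ℓ = 0,1,2,… ↔ s,p,d,f,g,h,i, so the subshells are 2s, 2p.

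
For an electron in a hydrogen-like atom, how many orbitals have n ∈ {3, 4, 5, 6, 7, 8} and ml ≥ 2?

Count contributing orbitals for each principal shell:
n=3 → 1; n=4 → 3; n=5 → 6; n=6 → 10; n=7 → 15; n=8 → 21.
Total orbitals: 1 + 3 + 6 + 10 + 15 + 21 = 56.

56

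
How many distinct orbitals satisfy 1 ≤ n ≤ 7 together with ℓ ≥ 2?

115

Treat each shell separately and count matching orbitals:
n=3 → 5; n=4 → 12; n=5 → 21; n=6 → 32; n=7 → 45.
Total orbitals: 5 + 12 + 21 + 32 + 45 = 115.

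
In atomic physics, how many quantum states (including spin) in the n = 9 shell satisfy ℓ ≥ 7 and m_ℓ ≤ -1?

Go through ℓ = 0, …, 8 (the values permitted for n = 9).
Per ℓ-value: ℓ=7 → 7; ℓ=8 → 8.
Orbitals: 7 + 8 = 15. Each orbital carries two spin states, so 15 × 2 = 30 states.

30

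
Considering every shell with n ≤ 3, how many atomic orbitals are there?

14

Total orbitals = 1² + 2² + 3² = 14.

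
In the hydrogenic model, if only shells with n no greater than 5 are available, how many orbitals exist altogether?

Total orbitals = 1² + 2² + 3² + 4² + 5² = 55.

55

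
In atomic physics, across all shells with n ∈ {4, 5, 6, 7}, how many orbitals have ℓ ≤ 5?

Go shell by shell, enumerating (ℓ, m_ℓ) with ℓ ≤ 5:
n=4 → 16; n=5 → 25; n=6 → 36; n=7 → 36.
Total orbitals: 16 + 25 + 36 + 36 = 113.

113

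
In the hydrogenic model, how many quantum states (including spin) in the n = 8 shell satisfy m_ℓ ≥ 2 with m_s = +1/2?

21

The n = 8 shell has ℓ = 0 through 7; check each.
Per ℓ-value: ℓ=2 → 1; ℓ=3 → 2; ℓ=4 → 3; ℓ=5 → 4; ℓ=6 → 5; ℓ=7 → 6.
Orbitals: 1 + 2 + 3 + 4 + 5 + 6 = 21. With m_s fixed to a single value there is one state per orbital, giving 21 states.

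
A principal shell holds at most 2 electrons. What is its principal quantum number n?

2n² = 2 ⇒ n² = 1 ⇒ n = 1.

n = 1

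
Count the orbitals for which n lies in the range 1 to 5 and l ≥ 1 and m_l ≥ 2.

10

Per-shell orbital counts meeting the constraint:
n=3 → 1; n=4 → 3; n=5 → 6.
Total orbitals: 1 + 3 + 6 = 10.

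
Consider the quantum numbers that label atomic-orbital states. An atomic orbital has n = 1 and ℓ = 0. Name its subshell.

ℓ = 0 corresponds to the letter 's', so the subshell is 1s.

1s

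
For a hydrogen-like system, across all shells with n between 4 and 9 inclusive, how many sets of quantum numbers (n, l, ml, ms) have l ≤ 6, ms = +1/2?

224

Count contributing orbitals for each principal shell:
n=4 → 16; n=5 → 25; n=6 → 36; n=7 → 49; n=8 → 49; n=9 → 49.
Orbitals: 16 + 25 + 36 + 49 + 49 + 49 = 224. With ms fixed to +1/2 there is one state per orbital, so 224 states.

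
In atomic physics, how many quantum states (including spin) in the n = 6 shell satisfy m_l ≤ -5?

Contributions: l=5 → 1.
Orbitals: 1. Each orbital carries two spin states, so 1 × 2 = 2 states.

2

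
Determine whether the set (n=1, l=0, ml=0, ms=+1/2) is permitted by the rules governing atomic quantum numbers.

n = 1 is a positive integer. l = 0 satisfies 0 ≤ l ≤ n−1 = 0. ml = 0 lies in the range −l … +l (here 0). ms = +1/2 is one of ±1/2.
All four constraints are satisfied.

Yes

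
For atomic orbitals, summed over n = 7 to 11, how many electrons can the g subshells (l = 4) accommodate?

A g subshell (l = 4) exists for every n ≥ 5, so shells n = 7, 8, 9, 10, 11 each contribute one — 5 subshells.
Since each g subshell holds 2(2·4+1) = 18 electrons, the total is 5 × 18 = 90.

90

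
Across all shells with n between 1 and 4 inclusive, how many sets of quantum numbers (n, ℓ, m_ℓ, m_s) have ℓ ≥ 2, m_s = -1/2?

Count contributing orbitals for each principal shell:
n=3 → 5; n=4 → 12.
Orbitals: 5 + 12 = 17. With m_s fixed to -1/2 there is one state per orbital, so 17 states.

17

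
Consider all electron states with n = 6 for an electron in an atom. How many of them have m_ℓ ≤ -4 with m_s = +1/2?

3

Orbitals with m_ℓ ≤ -4, by ℓ: ℓ=4 → 1; ℓ=5 → 2.
Orbitals: 1 + 2 = 3. With m_s fixed to a single value there is one state per orbital, giving 3 states.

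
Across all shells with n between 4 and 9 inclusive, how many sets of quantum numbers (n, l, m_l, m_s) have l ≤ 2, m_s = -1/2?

54

Work shell by shell — for each n, count the (l, m_l) pairs that satisfy l ≤ 2:
n=4 → 9; n=5 → 9; n=6 → 9; n=7 → 9; n=8 → 9; n=9 → 9.
Orbitals: 9 + 9 + 9 + 9 + 9 + 9 = 54. With m_s fixed to -1/2 there is one state per orbital, so 54 states.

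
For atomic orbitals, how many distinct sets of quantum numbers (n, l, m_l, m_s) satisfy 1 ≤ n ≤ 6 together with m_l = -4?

6

Per-shell orbital counts meeting the constraint:
n=5 → 1; n=6 → 2.
Orbitals: 1 + 2 = 3. Including both spin states (m_s = ±1/2) gives 2 × 3 = 6 states.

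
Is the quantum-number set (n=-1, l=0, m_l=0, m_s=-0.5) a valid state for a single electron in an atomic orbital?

No

The principal quantum number must be a positive integer (n ≥ 1), but here n = -1.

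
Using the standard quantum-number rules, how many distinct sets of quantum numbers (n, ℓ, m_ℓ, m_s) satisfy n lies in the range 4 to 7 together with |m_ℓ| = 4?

Go shell by shell, enumerating (ℓ, m_ℓ) with |m_ℓ| = 4:
n=5 → 2; n=6 → 4; n=7 → 6.
Orbitals: 2 + 4 + 6 = 12. Including both spin states (m_s = ±1/2) gives 2 × 12 = 24 states.

24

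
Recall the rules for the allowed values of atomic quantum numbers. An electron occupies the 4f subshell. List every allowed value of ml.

The 4f subshell has l = 3, and ml takes every integer from −l to +l. With l = 3 that gives the 7 values -3, -2, -1, 0, 1, 2, 3.

-3, -2, -1, 0, 1, 2, 3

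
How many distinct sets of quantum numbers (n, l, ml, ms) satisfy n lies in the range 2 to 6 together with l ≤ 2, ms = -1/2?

Per-shell orbital counts meeting the constraint:
n=2 → 4; n=3 → 9; n=4 → 9; n=5 → 9; n=6 → 9.
Orbitals: 4 + 9 + 9 + 9 + 9 = 40. With ms fixed to -1/2 there is one state per orbital, so 40 states.

40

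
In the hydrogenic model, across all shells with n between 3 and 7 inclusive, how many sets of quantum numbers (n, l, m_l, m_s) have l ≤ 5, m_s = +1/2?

Per-shell orbital counts meeting the constraint:
n=3 → 9; n=4 → 16; n=5 → 25; n=6 → 36; n=7 → 36.
Orbitals: 9 + 16 + 25 + 36 + 36 = 122. With m_s fixed to +1/2 there is one state per orbital, so 122 states.

122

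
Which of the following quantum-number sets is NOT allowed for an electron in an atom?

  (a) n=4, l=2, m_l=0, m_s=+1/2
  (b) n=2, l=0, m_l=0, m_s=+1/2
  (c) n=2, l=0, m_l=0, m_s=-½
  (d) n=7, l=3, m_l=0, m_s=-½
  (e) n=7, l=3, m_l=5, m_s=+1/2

(e) has |m_l| = 5 > l = 3, violating −l ≤ m_l ≤ l.
The remaining sets (a), (b), (c), (d) satisfy all four rules.

(e)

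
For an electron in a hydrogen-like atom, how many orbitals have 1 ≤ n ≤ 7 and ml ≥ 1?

56

Per-shell orbital counts meeting the constraint:
n=2 → 1; n=3 → 3; n=4 → 6; n=5 → 10; n=6 → 15; n=7 → 21.
Total orbitals: 1 + 3 + 6 + 10 + 15 + 21 = 56.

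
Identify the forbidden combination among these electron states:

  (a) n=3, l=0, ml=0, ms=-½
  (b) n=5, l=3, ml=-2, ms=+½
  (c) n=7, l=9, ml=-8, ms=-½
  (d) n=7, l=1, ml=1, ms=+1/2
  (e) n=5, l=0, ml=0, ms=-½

(c) has l = 9 ≥ n = 7, violating 0 ≤ l ≤ n−1.
The remaining sets (a), (b), (d), (e) satisfy all four rules.

(c)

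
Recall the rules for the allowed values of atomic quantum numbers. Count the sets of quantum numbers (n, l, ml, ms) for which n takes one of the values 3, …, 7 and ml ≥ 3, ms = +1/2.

Per-shell orbital counts meeting the constraint:
n=4 → 1; n=5 → 3; n=6 → 6; n=7 → 10.
Orbitals: 1 + 3 + 6 + 10 = 20. With ms fixed to +1/2 there is one state per orbital, so 20 states.

20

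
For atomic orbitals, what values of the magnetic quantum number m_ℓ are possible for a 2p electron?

The 2p subshell has ℓ = 1, and m_ℓ takes every integer from −ℓ to +ℓ. With ℓ = 1 that gives the 3 values -1, 0, 1.

-1, 0, 1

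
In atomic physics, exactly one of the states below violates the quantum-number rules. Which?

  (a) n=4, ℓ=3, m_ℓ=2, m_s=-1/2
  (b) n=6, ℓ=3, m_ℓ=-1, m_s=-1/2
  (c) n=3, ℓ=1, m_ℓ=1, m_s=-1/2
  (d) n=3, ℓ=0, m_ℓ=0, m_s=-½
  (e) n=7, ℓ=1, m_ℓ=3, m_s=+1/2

(e)

(e) has |m_ℓ| = 3 > ℓ = 1, violating −ℓ ≤ m_ℓ ≤ ℓ.
The remaining sets (a), (b), (c), (d) satisfy all four rules.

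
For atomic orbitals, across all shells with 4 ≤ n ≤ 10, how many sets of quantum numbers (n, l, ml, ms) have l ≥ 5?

Count contributing orbitals for each principal shell:
n=6 → 11; n=7 → 24; n=8 → 39; n=9 → 56; n=10 → 75.
Orbitals: 11 + 24 + 39 + 56 + 75 = 205. Including both spin states (ms = ±1/2) gives 2 × 205 = 410 states.

410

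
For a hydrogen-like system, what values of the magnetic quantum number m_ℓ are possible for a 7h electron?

The 7h subshell has ℓ = 5, and m_ℓ takes every integer from −ℓ to +ℓ. With ℓ = 5 that gives the 11 values -5, -4, -3, -2, -1, 0, 1, 2, 3, 4, 5.

-5, -4, -3, -2, -1, 0, 1, 2, 3, 4, 5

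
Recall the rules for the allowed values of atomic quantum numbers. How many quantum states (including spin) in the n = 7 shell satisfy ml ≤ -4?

12

Contributions: l=4 → 1; l=5 → 2; l=6 → 3.
Orbitals: 1 + 2 + 3 = 6. Each orbital carries two spin states, so 6 × 2 = 12 states.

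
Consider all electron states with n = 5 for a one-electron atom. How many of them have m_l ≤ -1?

The n = 5 shell has l = 0 through 4; check each.
Contributions: l=1 → 1; l=2 → 2; l=3 → 3; l=4 → 4.
Orbitals: 1 + 2 + 3 + 4 = 10. Each orbital carries two spin states, so 10 × 2 = 20 states.

20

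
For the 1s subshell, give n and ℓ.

n = 1, ℓ = 0

The leading integer gives n = 1; the letter 's' means ℓ = 0.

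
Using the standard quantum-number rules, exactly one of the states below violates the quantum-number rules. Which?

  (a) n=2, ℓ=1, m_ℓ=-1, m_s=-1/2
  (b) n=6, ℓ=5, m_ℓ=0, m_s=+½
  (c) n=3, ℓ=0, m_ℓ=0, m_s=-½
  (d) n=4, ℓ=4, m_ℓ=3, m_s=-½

(d) has ℓ = 4 ≥ n = 4, violating 0 ≤ ℓ ≤ n−1.
The remaining sets (a), (b), (c) satisfy all four rules.

(d)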